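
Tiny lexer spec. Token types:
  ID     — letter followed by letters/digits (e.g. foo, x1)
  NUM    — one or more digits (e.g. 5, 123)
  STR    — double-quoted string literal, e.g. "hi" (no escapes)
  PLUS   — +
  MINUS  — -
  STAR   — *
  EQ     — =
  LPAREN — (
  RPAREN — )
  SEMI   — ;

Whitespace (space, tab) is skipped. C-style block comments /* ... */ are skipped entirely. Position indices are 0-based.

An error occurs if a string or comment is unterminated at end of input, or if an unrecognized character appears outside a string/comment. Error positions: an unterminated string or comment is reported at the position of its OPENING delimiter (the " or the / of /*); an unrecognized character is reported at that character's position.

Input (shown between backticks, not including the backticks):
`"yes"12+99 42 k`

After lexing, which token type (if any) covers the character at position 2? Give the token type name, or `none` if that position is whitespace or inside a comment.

pos=0: enter STRING mode
pos=0: emit STR "yes" (now at pos=5)
pos=5: emit NUM '12' (now at pos=7)
pos=7: emit PLUS '+'
pos=8: emit NUM '99' (now at pos=10)
pos=11: emit NUM '42' (now at pos=13)
pos=14: emit ID 'k' (now at pos=15)
DONE. 6 tokens: [STR, NUM, PLUS, NUM, NUM, ID]
Position 2: char is 'e' -> STR

Answer: STR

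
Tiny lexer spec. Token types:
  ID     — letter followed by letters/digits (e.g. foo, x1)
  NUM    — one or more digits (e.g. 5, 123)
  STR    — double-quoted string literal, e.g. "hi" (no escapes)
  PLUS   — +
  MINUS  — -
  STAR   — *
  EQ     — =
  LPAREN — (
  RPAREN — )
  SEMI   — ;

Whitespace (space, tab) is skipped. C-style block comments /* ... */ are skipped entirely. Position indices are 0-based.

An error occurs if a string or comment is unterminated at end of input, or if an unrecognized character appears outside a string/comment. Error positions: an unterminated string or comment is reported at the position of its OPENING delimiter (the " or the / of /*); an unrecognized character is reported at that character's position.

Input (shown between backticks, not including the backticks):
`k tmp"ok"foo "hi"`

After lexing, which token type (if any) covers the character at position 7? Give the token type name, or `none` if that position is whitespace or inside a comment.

Answer: STR

Derivation:
pos=0: emit ID 'k' (now at pos=1)
pos=2: emit ID 'tmp' (now at pos=5)
pos=5: enter STRING mode
pos=5: emit STR "ok" (now at pos=9)
pos=9: emit ID 'foo' (now at pos=12)
pos=13: enter STRING mode
pos=13: emit STR "hi" (now at pos=17)
DONE. 5 tokens: [ID, ID, STR, ID, STR]
Position 7: char is 'k' -> STR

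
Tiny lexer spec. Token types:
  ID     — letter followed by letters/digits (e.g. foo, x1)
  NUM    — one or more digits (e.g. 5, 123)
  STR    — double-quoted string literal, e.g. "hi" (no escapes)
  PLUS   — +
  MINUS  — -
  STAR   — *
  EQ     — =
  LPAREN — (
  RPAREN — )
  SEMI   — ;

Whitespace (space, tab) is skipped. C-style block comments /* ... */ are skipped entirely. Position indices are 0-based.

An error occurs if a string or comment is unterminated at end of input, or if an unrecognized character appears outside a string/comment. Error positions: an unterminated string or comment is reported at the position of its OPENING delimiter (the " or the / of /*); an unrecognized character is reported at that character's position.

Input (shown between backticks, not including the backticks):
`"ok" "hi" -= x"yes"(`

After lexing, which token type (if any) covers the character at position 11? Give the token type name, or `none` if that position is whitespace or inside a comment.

Answer: EQ

Derivation:
pos=0: enter STRING mode
pos=0: emit STR "ok" (now at pos=4)
pos=5: enter STRING mode
pos=5: emit STR "hi" (now at pos=9)
pos=10: emit MINUS '-'
pos=11: emit EQ '='
pos=13: emit ID 'x' (now at pos=14)
pos=14: enter STRING mode
pos=14: emit STR "yes" (now at pos=19)
pos=19: emit LPAREN '('
DONE. 7 tokens: [STR, STR, MINUS, EQ, ID, STR, LPAREN]
Position 11: char is '=' -> EQ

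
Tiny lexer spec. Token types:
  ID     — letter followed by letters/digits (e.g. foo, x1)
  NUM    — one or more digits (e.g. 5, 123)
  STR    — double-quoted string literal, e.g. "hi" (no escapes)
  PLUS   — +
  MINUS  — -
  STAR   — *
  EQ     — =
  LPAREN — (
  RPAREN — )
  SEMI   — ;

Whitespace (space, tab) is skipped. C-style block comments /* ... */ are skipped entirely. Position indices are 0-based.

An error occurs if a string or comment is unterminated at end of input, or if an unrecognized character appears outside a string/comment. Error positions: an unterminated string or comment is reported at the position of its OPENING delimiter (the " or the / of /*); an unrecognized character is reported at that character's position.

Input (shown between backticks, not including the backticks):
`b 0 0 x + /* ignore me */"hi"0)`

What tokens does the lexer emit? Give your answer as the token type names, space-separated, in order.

pos=0: emit ID 'b' (now at pos=1)
pos=2: emit NUM '0' (now at pos=3)
pos=4: emit NUM '0' (now at pos=5)
pos=6: emit ID 'x' (now at pos=7)
pos=8: emit PLUS '+'
pos=10: enter COMMENT mode (saw '/*')
exit COMMENT mode (now at pos=25)
pos=25: enter STRING mode
pos=25: emit STR "hi" (now at pos=29)
pos=29: emit NUM '0' (now at pos=30)
pos=30: emit RPAREN ')'
DONE. 8 tokens: [ID, NUM, NUM, ID, PLUS, STR, NUM, RPAREN]

Answer: ID NUM NUM ID PLUS STR NUM RPAREN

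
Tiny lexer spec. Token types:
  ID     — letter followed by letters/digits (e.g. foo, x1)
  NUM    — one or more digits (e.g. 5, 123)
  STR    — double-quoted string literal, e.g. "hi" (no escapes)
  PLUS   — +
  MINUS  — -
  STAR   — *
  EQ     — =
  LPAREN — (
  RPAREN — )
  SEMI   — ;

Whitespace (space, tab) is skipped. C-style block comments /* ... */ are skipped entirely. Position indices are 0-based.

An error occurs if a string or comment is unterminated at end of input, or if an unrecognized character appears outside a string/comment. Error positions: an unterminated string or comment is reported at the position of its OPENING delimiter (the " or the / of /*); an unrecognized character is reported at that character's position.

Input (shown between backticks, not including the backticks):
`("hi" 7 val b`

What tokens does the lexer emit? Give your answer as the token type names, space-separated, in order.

pos=0: emit LPAREN '('
pos=1: enter STRING mode
pos=1: emit STR "hi" (now at pos=5)
pos=6: emit NUM '7' (now at pos=7)
pos=8: emit ID 'val' (now at pos=11)
pos=12: emit ID 'b' (now at pos=13)
DONE. 5 tokens: [LPAREN, STR, NUM, ID, ID]

Answer: LPAREN STR NUM ID ID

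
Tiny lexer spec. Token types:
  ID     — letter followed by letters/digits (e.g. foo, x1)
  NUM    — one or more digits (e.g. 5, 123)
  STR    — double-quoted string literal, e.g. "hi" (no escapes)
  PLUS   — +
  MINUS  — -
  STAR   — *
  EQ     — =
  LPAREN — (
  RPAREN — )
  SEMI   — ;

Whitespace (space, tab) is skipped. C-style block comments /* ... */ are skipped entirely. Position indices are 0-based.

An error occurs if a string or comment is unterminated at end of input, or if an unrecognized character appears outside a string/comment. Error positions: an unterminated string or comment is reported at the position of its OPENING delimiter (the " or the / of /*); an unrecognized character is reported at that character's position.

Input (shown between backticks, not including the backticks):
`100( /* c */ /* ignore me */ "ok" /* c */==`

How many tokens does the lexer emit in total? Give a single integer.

Answer: 5

Derivation:
pos=0: emit NUM '100' (now at pos=3)
pos=3: emit LPAREN '('
pos=5: enter COMMENT mode (saw '/*')
exit COMMENT mode (now at pos=12)
pos=13: enter COMMENT mode (saw '/*')
exit COMMENT mode (now at pos=28)
pos=29: enter STRING mode
pos=29: emit STR "ok" (now at pos=33)
pos=34: enter COMMENT mode (saw '/*')
exit COMMENT mode (now at pos=41)
pos=41: emit EQ '='
pos=42: emit EQ '='
DONE. 5 tokens: [NUM, LPAREN, STR, EQ, EQ]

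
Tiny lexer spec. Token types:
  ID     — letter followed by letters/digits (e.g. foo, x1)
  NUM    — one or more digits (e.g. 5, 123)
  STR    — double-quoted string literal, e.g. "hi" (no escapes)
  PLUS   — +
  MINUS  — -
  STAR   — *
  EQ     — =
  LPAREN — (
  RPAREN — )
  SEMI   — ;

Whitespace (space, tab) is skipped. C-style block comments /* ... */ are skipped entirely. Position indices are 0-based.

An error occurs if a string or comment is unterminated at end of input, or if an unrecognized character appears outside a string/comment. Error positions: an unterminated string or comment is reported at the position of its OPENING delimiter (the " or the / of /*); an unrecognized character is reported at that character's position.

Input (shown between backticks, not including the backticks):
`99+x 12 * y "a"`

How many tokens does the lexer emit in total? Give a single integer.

pos=0: emit NUM '99' (now at pos=2)
pos=2: emit PLUS '+'
pos=3: emit ID 'x' (now at pos=4)
pos=5: emit NUM '12' (now at pos=7)
pos=8: emit STAR '*'
pos=10: emit ID 'y' (now at pos=11)
pos=12: enter STRING mode
pos=12: emit STR "a" (now at pos=15)
DONE. 7 tokens: [NUM, PLUS, ID, NUM, STAR, ID, STR]

Answer: 7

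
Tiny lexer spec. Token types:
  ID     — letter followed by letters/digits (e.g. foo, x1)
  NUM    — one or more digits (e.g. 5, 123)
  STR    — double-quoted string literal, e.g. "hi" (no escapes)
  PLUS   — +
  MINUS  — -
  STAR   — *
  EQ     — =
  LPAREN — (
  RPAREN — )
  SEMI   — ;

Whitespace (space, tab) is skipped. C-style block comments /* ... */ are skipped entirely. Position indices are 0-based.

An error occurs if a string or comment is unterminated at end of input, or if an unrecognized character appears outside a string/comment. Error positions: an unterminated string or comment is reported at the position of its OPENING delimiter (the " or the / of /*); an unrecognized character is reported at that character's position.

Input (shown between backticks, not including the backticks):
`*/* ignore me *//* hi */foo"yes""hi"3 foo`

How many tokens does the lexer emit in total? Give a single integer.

Answer: 6

Derivation:
pos=0: emit STAR '*'
pos=1: enter COMMENT mode (saw '/*')
exit COMMENT mode (now at pos=16)
pos=16: enter COMMENT mode (saw '/*')
exit COMMENT mode (now at pos=24)
pos=24: emit ID 'foo' (now at pos=27)
pos=27: enter STRING mode
pos=27: emit STR "yes" (now at pos=32)
pos=32: enter STRING mode
pos=32: emit STR "hi" (now at pos=36)
pos=36: emit NUM '3' (now at pos=37)
pos=38: emit ID 'foo' (now at pos=41)
DONE. 6 tokens: [STAR, ID, STR, STR, NUM, ID]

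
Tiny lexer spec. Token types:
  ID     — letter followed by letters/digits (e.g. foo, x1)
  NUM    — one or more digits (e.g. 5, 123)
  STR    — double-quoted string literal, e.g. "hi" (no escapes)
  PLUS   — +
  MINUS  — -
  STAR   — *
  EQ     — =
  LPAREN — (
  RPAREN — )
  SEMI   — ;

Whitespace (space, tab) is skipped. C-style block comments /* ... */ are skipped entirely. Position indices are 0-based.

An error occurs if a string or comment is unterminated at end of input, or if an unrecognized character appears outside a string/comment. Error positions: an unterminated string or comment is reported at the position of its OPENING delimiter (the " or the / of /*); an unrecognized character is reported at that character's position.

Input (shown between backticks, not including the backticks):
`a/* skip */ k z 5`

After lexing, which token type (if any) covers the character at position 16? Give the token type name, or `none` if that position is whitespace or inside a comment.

pos=0: emit ID 'a' (now at pos=1)
pos=1: enter COMMENT mode (saw '/*')
exit COMMENT mode (now at pos=11)
pos=12: emit ID 'k' (now at pos=13)
pos=14: emit ID 'z' (now at pos=15)
pos=16: emit NUM '5' (now at pos=17)
DONE. 4 tokens: [ID, ID, ID, NUM]
Position 16: char is '5' -> NUM

Answer: NUM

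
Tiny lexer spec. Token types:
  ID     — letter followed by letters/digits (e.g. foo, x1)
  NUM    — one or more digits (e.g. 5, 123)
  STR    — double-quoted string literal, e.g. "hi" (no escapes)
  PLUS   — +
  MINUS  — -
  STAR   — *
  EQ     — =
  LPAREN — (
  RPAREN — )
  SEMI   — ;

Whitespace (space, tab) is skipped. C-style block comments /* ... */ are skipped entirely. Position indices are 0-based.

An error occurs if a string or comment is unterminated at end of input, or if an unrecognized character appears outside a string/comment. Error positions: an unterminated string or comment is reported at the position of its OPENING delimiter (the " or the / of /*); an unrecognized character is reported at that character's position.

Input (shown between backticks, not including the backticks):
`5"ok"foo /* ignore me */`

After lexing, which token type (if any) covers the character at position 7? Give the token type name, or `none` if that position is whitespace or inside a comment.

pos=0: emit NUM '5' (now at pos=1)
pos=1: enter STRING mode
pos=1: emit STR "ok" (now at pos=5)
pos=5: emit ID 'foo' (now at pos=8)
pos=9: enter COMMENT mode (saw '/*')
exit COMMENT mode (now at pos=24)
DONE. 3 tokens: [NUM, STR, ID]
Position 7: char is 'o' -> ID

Answer: ID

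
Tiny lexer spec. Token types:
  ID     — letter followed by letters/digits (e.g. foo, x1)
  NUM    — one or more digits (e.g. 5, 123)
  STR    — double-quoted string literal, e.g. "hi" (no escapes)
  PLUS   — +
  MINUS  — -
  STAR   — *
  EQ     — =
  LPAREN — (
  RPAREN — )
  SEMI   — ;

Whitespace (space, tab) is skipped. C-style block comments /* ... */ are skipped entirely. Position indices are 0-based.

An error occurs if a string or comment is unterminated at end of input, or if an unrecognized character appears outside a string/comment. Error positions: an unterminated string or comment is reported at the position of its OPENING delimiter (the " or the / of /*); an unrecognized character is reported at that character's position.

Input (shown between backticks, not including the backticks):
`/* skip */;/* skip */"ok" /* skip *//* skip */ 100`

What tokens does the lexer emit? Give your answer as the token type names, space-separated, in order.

pos=0: enter COMMENT mode (saw '/*')
exit COMMENT mode (now at pos=10)
pos=10: emit SEMI ';'
pos=11: enter COMMENT mode (saw '/*')
exit COMMENT mode (now at pos=21)
pos=21: enter STRING mode
pos=21: emit STR "ok" (now at pos=25)
pos=26: enter COMMENT mode (saw '/*')
exit COMMENT mode (now at pos=36)
pos=36: enter COMMENT mode (saw '/*')
exit COMMENT mode (now at pos=46)
pos=47: emit NUM '100' (now at pos=50)
DONE. 3 tokens: [SEMI, STR, NUM]

Answer: SEMI STR NUM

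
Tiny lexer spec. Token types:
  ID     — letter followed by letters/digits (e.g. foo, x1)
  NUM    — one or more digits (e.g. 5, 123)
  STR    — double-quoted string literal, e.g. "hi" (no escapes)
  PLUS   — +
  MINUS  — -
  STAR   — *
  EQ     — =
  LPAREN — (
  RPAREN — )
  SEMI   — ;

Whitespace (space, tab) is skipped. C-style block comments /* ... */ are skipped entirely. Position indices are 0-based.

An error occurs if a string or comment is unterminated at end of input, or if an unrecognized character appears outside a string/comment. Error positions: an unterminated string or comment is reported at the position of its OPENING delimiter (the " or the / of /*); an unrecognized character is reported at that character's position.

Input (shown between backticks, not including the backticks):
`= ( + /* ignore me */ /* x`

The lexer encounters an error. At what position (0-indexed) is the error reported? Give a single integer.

Answer: 22

Derivation:
pos=0: emit EQ '='
pos=2: emit LPAREN '('
pos=4: emit PLUS '+'
pos=6: enter COMMENT mode (saw '/*')
exit COMMENT mode (now at pos=21)
pos=22: enter COMMENT mode (saw '/*')
pos=22: ERROR — unterminated comment (reached EOF)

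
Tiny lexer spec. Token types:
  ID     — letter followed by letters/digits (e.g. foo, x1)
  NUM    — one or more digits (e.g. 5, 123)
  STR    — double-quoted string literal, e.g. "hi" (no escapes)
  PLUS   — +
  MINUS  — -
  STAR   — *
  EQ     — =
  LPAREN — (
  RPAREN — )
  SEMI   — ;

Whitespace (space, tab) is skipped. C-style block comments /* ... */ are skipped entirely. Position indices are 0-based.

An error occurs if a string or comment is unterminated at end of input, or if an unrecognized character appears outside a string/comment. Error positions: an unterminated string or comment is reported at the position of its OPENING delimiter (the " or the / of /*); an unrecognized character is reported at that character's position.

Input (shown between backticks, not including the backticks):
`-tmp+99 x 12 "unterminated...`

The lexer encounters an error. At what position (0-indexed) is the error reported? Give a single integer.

pos=0: emit MINUS '-'
pos=1: emit ID 'tmp' (now at pos=4)
pos=4: emit PLUS '+'
pos=5: emit NUM '99' (now at pos=7)
pos=8: emit ID 'x' (now at pos=9)
pos=10: emit NUM '12' (now at pos=12)
pos=13: enter STRING mode
pos=13: ERROR — unterminated string

Answer: 13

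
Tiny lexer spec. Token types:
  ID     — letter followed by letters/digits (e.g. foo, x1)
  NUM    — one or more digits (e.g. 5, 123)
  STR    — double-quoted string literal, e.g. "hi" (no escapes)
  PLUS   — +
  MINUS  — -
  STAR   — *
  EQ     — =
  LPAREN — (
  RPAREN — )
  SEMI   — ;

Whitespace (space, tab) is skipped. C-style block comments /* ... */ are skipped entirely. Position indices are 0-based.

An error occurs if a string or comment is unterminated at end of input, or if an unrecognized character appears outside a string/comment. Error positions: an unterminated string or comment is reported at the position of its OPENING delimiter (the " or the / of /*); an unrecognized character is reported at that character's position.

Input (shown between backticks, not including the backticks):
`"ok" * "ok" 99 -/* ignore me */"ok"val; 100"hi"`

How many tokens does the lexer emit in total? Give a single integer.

pos=0: enter STRING mode
pos=0: emit STR "ok" (now at pos=4)
pos=5: emit STAR '*'
pos=7: enter STRING mode
pos=7: emit STR "ok" (now at pos=11)
pos=12: emit NUM '99' (now at pos=14)
pos=15: emit MINUS '-'
pos=16: enter COMMENT mode (saw '/*')
exit COMMENT mode (now at pos=31)
pos=31: enter STRING mode
pos=31: emit STR "ok" (now at pos=35)
pos=35: emit ID 'val' (now at pos=38)
pos=38: emit SEMI ';'
pos=40: emit NUM '100' (now at pos=43)
pos=43: enter STRING mode
pos=43: emit STR "hi" (now at pos=47)
DONE. 10 tokens: [STR, STAR, STR, NUM, MINUS, STR, ID, SEMI, NUM, STR]

Answer: 10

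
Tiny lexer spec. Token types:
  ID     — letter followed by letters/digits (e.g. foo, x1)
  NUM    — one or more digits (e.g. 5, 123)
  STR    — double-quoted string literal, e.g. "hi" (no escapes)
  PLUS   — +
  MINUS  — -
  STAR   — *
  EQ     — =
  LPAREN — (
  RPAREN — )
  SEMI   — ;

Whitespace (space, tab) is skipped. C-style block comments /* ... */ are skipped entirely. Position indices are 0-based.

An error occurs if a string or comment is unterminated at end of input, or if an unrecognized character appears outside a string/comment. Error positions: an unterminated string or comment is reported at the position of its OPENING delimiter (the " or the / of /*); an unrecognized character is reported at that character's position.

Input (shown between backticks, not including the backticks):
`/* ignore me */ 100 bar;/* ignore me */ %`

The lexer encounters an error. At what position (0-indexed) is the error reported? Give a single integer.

pos=0: enter COMMENT mode (saw '/*')
exit COMMENT mode (now at pos=15)
pos=16: emit NUM '100' (now at pos=19)
pos=20: emit ID 'bar' (now at pos=23)
pos=23: emit SEMI ';'
pos=24: enter COMMENT mode (saw '/*')
exit COMMENT mode (now at pos=39)
pos=40: ERROR — unrecognized char '%'

Answer: 40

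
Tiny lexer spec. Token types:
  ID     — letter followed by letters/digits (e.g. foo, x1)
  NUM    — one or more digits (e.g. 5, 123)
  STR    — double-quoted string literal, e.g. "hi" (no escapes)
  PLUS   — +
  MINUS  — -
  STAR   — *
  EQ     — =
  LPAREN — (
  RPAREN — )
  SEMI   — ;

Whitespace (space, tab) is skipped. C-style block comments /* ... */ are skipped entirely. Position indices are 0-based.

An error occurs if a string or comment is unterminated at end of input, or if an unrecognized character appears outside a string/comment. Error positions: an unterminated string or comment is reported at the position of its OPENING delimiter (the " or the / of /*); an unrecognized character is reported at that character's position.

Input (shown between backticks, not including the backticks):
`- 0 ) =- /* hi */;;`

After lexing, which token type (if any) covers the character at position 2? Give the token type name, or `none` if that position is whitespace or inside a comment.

Answer: NUM

Derivation:
pos=0: emit MINUS '-'
pos=2: emit NUM '0' (now at pos=3)
pos=4: emit RPAREN ')'
pos=6: emit EQ '='
pos=7: emit MINUS '-'
pos=9: enter COMMENT mode (saw '/*')
exit COMMENT mode (now at pos=17)
pos=17: emit SEMI ';'
pos=18: emit SEMI ';'
DONE. 7 tokens: [MINUS, NUM, RPAREN, EQ, MINUS, SEMI, SEMI]
Position 2: char is '0' -> NUM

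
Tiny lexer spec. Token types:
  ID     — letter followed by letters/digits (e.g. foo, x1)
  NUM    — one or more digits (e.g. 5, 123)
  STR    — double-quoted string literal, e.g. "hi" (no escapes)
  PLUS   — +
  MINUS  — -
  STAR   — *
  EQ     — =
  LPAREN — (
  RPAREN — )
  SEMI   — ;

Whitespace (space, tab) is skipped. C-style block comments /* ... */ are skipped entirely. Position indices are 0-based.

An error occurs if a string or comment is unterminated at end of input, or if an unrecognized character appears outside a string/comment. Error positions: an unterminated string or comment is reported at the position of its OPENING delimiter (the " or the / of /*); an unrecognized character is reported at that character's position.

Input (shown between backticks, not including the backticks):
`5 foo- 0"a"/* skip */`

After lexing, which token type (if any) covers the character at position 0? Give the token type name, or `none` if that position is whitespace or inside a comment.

pos=0: emit NUM '5' (now at pos=1)
pos=2: emit ID 'foo' (now at pos=5)
pos=5: emit MINUS '-'
pos=7: emit NUM '0' (now at pos=8)
pos=8: enter STRING mode
pos=8: emit STR "a" (now at pos=11)
pos=11: enter COMMENT mode (saw '/*')
exit COMMENT mode (now at pos=21)
DONE. 5 tokens: [NUM, ID, MINUS, NUM, STR]
Position 0: char is '5' -> NUM

Answer: NUM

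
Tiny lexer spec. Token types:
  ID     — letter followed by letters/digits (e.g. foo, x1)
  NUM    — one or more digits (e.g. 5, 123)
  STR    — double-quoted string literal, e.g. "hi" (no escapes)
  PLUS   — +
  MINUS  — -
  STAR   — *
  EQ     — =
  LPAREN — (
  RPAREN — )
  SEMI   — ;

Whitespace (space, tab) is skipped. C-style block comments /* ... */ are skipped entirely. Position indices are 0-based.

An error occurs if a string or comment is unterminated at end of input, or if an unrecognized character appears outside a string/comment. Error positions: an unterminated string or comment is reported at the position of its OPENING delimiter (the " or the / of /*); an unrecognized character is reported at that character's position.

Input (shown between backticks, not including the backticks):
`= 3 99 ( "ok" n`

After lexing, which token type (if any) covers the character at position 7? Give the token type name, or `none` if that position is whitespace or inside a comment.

pos=0: emit EQ '='
pos=2: emit NUM '3' (now at pos=3)
pos=4: emit NUM '99' (now at pos=6)
pos=7: emit LPAREN '('
pos=9: enter STRING mode
pos=9: emit STR "ok" (now at pos=13)
pos=14: emit ID 'n' (now at pos=15)
DONE. 6 tokens: [EQ, NUM, NUM, LPAREN, STR, ID]
Position 7: char is '(' -> LPAREN

Answer: LPAREN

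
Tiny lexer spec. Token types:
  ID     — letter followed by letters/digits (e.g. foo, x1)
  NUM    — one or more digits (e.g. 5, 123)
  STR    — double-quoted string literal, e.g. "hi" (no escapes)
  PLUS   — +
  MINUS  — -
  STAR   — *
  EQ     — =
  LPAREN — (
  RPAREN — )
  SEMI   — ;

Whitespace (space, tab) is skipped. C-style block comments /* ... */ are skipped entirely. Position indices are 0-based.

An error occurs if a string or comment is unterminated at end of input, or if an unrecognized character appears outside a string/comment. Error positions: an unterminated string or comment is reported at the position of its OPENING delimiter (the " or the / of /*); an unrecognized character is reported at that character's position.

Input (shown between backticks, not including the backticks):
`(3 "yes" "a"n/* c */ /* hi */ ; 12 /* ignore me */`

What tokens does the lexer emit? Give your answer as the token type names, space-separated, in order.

Answer: LPAREN NUM STR STR ID SEMI NUM

Derivation:
pos=0: emit LPAREN '('
pos=1: emit NUM '3' (now at pos=2)
pos=3: enter STRING mode
pos=3: emit STR "yes" (now at pos=8)
pos=9: enter STRING mode
pos=9: emit STR "a" (now at pos=12)
pos=12: emit ID 'n' (now at pos=13)
pos=13: enter COMMENT mode (saw '/*')
exit COMMENT mode (now at pos=20)
pos=21: enter COMMENT mode (saw '/*')
exit COMMENT mode (now at pos=29)
pos=30: emit SEMI ';'
pos=32: emit NUM '12' (now at pos=34)
pos=35: enter COMMENT mode (saw '/*')
exit COMMENT mode (now at pos=50)
DONE. 7 tokens: [LPAREN, NUM, STR, STR, ID, SEMI, NUM]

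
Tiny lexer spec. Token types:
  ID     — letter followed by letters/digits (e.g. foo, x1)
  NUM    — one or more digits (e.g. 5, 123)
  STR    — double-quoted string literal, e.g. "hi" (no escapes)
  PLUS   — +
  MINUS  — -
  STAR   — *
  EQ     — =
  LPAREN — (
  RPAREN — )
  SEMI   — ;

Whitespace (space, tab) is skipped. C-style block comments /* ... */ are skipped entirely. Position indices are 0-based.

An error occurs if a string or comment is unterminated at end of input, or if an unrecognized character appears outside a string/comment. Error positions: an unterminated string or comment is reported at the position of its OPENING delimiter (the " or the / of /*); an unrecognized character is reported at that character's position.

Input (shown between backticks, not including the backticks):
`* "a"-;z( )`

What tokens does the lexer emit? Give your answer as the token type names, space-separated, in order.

pos=0: emit STAR '*'
pos=2: enter STRING mode
pos=2: emit STR "a" (now at pos=5)
pos=5: emit MINUS '-'
pos=6: emit SEMI ';'
pos=7: emit ID 'z' (now at pos=8)
pos=8: emit LPAREN '('
pos=10: emit RPAREN ')'
DONE. 7 tokens: [STAR, STR, MINUS, SEMI, ID, LPAREN, RPAREN]

Answer: STAR STR MINUS SEMI ID LPAREN RPAREN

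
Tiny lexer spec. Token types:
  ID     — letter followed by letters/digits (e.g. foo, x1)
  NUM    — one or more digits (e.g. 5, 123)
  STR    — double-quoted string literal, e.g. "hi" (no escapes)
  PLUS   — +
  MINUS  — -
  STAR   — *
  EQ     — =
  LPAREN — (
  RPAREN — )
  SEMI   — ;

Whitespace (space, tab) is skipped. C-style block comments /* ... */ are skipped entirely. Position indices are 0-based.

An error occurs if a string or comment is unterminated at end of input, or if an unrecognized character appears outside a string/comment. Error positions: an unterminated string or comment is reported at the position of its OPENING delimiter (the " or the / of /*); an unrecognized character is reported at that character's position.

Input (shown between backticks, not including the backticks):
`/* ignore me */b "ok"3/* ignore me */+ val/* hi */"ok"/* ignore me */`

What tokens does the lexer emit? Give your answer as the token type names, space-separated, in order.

Answer: ID STR NUM PLUS ID STR

Derivation:
pos=0: enter COMMENT mode (saw '/*')
exit COMMENT mode (now at pos=15)
pos=15: emit ID 'b' (now at pos=16)
pos=17: enter STRING mode
pos=17: emit STR "ok" (now at pos=21)
pos=21: emit NUM '3' (now at pos=22)
pos=22: enter COMMENT mode (saw '/*')
exit COMMENT mode (now at pos=37)
pos=37: emit PLUS '+'
pos=39: emit ID 'val' (now at pos=42)
pos=42: enter COMMENT mode (saw '/*')
exit COMMENT mode (now at pos=50)
pos=50: enter STRING mode
pos=50: emit STR "ok" (now at pos=54)
pos=54: enter COMMENT mode (saw '/*')
exit COMMENT mode (now at pos=69)
DONE. 6 tokens: [ID, STR, NUM, PLUS, ID, STR]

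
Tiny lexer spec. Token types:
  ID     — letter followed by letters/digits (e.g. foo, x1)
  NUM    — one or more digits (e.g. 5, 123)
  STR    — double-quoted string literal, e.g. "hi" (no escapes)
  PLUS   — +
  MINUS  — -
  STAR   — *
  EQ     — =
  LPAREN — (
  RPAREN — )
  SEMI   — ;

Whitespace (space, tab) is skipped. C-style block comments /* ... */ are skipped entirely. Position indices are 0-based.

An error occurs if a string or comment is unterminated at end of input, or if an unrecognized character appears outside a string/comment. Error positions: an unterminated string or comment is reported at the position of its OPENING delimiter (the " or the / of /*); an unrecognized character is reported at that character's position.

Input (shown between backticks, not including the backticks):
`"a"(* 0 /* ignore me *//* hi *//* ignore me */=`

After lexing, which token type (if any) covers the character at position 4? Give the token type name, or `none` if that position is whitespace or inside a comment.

Answer: STAR

Derivation:
pos=0: enter STRING mode
pos=0: emit STR "a" (now at pos=3)
pos=3: emit LPAREN '('
pos=4: emit STAR '*'
pos=6: emit NUM '0' (now at pos=7)
pos=8: enter COMMENT mode (saw '/*')
exit COMMENT mode (now at pos=23)
pos=23: enter COMMENT mode (saw '/*')
exit COMMENT mode (now at pos=31)
pos=31: enter COMMENT mode (saw '/*')
exit COMMENT mode (now at pos=46)
pos=46: emit EQ '='
DONE. 5 tokens: [STR, LPAREN, STAR, NUM, EQ]
Position 4: char is '*' -> STAR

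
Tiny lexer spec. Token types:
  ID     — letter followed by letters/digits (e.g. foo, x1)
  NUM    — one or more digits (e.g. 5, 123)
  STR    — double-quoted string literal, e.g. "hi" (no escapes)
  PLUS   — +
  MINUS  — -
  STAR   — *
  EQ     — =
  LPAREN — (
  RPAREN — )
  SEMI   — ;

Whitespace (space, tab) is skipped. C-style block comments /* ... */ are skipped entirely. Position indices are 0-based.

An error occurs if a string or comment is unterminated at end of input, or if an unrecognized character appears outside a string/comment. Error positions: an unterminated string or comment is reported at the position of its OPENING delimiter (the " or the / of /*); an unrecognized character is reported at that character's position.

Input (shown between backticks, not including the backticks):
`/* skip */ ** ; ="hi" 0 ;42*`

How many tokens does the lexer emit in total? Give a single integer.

Answer: 9

Derivation:
pos=0: enter COMMENT mode (saw '/*')
exit COMMENT mode (now at pos=10)
pos=11: emit STAR '*'
pos=12: emit STAR '*'
pos=14: emit SEMI ';'
pos=16: emit EQ '='
pos=17: enter STRING mode
pos=17: emit STR "hi" (now at pos=21)
pos=22: emit NUM '0' (now at pos=23)
pos=24: emit SEMI ';'
pos=25: emit NUM '42' (now at pos=27)
pos=27: emit STAR '*'
DONE. 9 tokens: [STAR, STAR, SEMI, EQ, STR, NUM, SEMI, NUM, STAR]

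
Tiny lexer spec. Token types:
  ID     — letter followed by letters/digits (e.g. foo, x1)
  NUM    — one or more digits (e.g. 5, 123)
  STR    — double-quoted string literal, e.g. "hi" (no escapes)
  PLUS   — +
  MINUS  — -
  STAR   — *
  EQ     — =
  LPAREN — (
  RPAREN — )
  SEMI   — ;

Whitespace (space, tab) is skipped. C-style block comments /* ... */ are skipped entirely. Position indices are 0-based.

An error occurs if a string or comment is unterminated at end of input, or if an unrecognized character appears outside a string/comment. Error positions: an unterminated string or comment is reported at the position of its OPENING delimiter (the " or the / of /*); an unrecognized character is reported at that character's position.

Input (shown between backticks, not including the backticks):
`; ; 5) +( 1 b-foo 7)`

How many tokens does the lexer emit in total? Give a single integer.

Answer: 12

Derivation:
pos=0: emit SEMI ';'
pos=2: emit SEMI ';'
pos=4: emit NUM '5' (now at pos=5)
pos=5: emit RPAREN ')'
pos=7: emit PLUS '+'
pos=8: emit LPAREN '('
pos=10: emit NUM '1' (now at pos=11)
pos=12: emit ID 'b' (now at pos=13)
pos=13: emit MINUS '-'
pos=14: emit ID 'foo' (now at pos=17)
pos=18: emit NUM '7' (now at pos=19)
pos=19: emit RPAREN ')'
DONE. 12 tokens: [SEMI, SEMI, NUM, RPAREN, PLUS, LPAREN, NUM, ID, MINUS, ID, NUM, RPAREN]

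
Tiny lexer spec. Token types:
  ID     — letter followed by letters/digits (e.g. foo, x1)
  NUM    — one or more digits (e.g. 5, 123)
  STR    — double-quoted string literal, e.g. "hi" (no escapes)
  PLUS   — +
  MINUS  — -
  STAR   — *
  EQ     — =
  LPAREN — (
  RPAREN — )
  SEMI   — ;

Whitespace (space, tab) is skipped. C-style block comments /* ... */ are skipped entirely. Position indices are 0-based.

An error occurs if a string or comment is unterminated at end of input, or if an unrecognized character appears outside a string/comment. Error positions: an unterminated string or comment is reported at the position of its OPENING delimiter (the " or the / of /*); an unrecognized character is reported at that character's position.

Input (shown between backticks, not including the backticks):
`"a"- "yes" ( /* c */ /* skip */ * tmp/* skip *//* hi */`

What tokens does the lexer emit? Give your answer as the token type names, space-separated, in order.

pos=0: enter STRING mode
pos=0: emit STR "a" (now at pos=3)
pos=3: emit MINUS '-'
pos=5: enter STRING mode
pos=5: emit STR "yes" (now at pos=10)
pos=11: emit LPAREN '('
pos=13: enter COMMENT mode (saw '/*')
exit COMMENT mode (now at pos=20)
pos=21: enter COMMENT mode (saw '/*')
exit COMMENT mode (now at pos=31)
pos=32: emit STAR '*'
pos=34: emit ID 'tmp' (now at pos=37)
pos=37: enter COMMENT mode (saw '/*')
exit COMMENT mode (now at pos=47)
pos=47: enter COMMENT mode (saw '/*')
exit COMMENT mode (now at pos=55)
DONE. 6 tokens: [STR, MINUS, STR, LPAREN, STAR, ID]

Answer: STR MINUS STR LPAREN STAR ID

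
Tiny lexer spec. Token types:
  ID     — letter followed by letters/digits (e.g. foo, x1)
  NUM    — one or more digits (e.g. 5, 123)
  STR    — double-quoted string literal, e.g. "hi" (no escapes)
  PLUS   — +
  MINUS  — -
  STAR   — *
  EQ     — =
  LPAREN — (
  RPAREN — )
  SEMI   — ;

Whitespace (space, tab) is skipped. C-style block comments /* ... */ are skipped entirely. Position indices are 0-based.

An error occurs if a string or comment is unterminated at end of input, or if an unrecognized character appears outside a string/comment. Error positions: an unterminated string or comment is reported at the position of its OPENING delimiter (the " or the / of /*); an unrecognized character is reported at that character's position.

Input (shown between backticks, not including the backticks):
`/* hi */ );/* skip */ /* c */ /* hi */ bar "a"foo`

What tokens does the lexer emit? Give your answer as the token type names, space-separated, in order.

pos=0: enter COMMENT mode (saw '/*')
exit COMMENT mode (now at pos=8)
pos=9: emit RPAREN ')'
pos=10: emit SEMI ';'
pos=11: enter COMMENT mode (saw '/*')
exit COMMENT mode (now at pos=21)
pos=22: enter COMMENT mode (saw '/*')
exit COMMENT mode (now at pos=29)
pos=30: enter COMMENT mode (saw '/*')
exit COMMENT mode (now at pos=38)
pos=39: emit ID 'bar' (now at pos=42)
pos=43: enter STRING mode
pos=43: emit STR "a" (now at pos=46)
pos=46: emit ID 'foo' (now at pos=49)
DONE. 5 tokens: [RPAREN, SEMI, ID, STR, ID]

Answer: RPAREN SEMI ID STR ID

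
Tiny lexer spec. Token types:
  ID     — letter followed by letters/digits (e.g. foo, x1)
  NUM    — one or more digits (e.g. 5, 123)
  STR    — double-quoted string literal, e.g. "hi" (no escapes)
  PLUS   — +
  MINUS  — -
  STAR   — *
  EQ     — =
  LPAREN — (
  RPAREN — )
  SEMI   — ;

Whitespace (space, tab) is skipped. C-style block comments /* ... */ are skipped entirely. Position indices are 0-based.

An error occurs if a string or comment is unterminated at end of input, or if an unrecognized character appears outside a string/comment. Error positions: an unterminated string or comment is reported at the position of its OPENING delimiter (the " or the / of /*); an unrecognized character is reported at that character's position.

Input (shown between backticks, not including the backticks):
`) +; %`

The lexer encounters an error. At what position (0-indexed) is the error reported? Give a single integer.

Answer: 5

Derivation:
pos=0: emit RPAREN ')'
pos=2: emit PLUS '+'
pos=3: emit SEMI ';'
pos=5: ERROR — unrecognized char '%'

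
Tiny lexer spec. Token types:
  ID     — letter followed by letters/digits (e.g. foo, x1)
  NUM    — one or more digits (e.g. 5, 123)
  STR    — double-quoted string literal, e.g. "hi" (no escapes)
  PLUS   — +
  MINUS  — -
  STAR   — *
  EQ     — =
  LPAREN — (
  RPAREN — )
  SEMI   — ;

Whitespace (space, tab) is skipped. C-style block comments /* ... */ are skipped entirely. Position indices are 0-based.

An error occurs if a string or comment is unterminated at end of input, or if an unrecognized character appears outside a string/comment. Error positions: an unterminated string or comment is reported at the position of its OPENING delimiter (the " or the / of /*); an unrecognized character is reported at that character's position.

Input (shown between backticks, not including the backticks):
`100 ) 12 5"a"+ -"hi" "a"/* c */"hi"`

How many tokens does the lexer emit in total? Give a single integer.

Answer: 10

Derivation:
pos=0: emit NUM '100' (now at pos=3)
pos=4: emit RPAREN ')'
pos=6: emit NUM '12' (now at pos=8)
pos=9: emit NUM '5' (now at pos=10)
pos=10: enter STRING mode
pos=10: emit STR "a" (now at pos=13)
pos=13: emit PLUS '+'
pos=15: emit MINUS '-'
pos=16: enter STRING mode
pos=16: emit STR "hi" (now at pos=20)
pos=21: enter STRING mode
pos=21: emit STR "a" (now at pos=24)
pos=24: enter COMMENT mode (saw '/*')
exit COMMENT mode (now at pos=31)
pos=31: enter STRING mode
pos=31: emit STR "hi" (now at pos=35)
DONE. 10 tokens: [NUM, RPAREN, NUM, NUM, STR, PLUS, MINUS, STR, STR, STR]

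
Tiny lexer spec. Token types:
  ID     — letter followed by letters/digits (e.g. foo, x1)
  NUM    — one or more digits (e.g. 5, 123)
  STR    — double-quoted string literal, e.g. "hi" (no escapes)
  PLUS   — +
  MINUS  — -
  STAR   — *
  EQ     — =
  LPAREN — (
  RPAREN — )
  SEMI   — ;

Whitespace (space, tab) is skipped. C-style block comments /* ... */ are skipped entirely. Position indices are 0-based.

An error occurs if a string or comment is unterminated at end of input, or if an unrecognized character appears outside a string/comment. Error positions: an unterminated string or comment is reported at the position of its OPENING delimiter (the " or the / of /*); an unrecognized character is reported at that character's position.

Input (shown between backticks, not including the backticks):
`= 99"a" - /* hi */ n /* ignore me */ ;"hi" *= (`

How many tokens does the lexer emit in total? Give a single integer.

pos=0: emit EQ '='
pos=2: emit NUM '99' (now at pos=4)
pos=4: enter STRING mode
pos=4: emit STR "a" (now at pos=7)
pos=8: emit MINUS '-'
pos=10: enter COMMENT mode (saw '/*')
exit COMMENT mode (now at pos=18)
pos=19: emit ID 'n' (now at pos=20)
pos=21: enter COMMENT mode (saw '/*')
exit COMMENT mode (now at pos=36)
pos=37: emit SEMI ';'
pos=38: enter STRING mode
pos=38: emit STR "hi" (now at pos=42)
pos=43: emit STAR '*'
pos=44: emit EQ '='
pos=46: emit LPAREN '('
DONE. 10 tokens: [EQ, NUM, STR, MINUS, ID, SEMI, STR, STAR, EQ, LPAREN]

Answer: 10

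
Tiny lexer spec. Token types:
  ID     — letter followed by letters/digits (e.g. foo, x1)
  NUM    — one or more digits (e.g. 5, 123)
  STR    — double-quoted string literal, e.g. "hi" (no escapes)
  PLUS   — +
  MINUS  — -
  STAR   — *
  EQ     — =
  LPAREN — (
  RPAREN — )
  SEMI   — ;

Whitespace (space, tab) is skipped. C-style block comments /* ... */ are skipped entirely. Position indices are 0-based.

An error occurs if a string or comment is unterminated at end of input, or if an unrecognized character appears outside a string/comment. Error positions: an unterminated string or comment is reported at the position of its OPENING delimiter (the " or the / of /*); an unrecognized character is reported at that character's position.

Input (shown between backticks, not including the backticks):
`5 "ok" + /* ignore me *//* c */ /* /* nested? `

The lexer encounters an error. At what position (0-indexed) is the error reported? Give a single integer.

pos=0: emit NUM '5' (now at pos=1)
pos=2: enter STRING mode
pos=2: emit STR "ok" (now at pos=6)
pos=7: emit PLUS '+'
pos=9: enter COMMENT mode (saw '/*')
exit COMMENT mode (now at pos=24)
pos=24: enter COMMENT mode (saw '/*')
exit COMMENT mode (now at pos=31)
pos=32: enter COMMENT mode (saw '/*')
pos=32: ERROR — unterminated comment (reached EOF)

Answer: 32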